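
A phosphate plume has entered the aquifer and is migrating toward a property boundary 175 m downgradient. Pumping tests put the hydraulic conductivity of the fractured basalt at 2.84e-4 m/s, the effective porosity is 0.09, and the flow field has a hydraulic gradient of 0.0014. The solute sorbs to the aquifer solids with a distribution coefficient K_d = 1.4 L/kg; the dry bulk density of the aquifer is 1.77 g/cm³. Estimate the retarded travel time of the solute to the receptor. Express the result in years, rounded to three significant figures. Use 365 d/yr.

K = 2.84e-4 m/s × 86400 s/d = 24.54 m/d
Darcy flux q = K·i = 24.54 × 0.0014 = 0.03435 m/d
v = Ki/n = 24.54·0.0014/0.09 = 0.3817 m/d
Retardation R = 1 + ρ_b·K_d/n = 1 + 1.77×1.4/0.09 = 28.53
Contaminant velocity v_c = v/R = 0.3817/28.53 = 0.01338 m/d
t = L/v_c = 175/0.01338 = 13080 d
   = 13080/365 = 35.8 yr

35.8 years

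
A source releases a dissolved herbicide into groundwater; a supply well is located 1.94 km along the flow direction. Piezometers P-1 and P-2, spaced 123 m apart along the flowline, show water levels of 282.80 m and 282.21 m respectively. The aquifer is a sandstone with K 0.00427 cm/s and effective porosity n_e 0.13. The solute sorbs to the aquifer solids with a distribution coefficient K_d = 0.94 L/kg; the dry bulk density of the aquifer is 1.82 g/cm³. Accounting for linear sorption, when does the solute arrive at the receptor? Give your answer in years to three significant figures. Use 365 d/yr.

553 years

Hydraulic gradient i = (282.80 − 282.21) / 123 = 0.59 / 123 = 0.004797
K = 0.00427 cm/s × 864 = 3.689 m/d
q = Ki = 3.689 × 0.004797 = 0.01770 m/d
v_s = q/n_e = 0.01770/0.13 = 0.1361 m/d
Retardation R = 1 + ρ_b·K_d/n = 1 + 1.82×0.94/0.13 = 14.16
Contaminant velocity v_c = v/R = 0.1361/14.16 = 0.009614 m/d
L = 1.94 km = 1940 m
t = L/v_c = 1940/0.009614 = 201800 d
   = 201800/365 = 553 yr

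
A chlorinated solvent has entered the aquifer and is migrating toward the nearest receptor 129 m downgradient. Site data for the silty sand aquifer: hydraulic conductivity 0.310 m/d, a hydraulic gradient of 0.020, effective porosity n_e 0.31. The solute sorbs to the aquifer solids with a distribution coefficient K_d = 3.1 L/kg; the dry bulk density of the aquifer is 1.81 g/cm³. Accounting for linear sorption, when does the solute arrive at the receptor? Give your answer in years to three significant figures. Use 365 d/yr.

338 years

q = Ki = 0.310 × 0.020 = 0.006200 m/d
v_s = q/n_e = 0.006200/0.31 = 0.02000 m/d
Retardation R = 1 + ρ_b·K_d/n = 1 + 1.81×3.1/0.31 = 19.10
Contaminant velocity v_c = v/R = 0.02000/19.10 = 0.001047 m/d
t = L/v_c = 129/0.001047 = 123200 d
   = 123200/365 = 338 yr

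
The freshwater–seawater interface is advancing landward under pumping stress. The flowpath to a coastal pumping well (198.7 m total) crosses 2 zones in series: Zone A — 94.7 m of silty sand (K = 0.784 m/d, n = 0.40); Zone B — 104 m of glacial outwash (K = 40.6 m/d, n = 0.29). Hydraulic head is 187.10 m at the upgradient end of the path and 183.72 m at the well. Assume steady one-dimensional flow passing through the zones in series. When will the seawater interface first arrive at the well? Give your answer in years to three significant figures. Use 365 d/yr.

6.80 years

Total head drop ΔH = 187.10 − 183.72 = 3.38 m
Continuity: the same q passes through each zone, so ΔH = q·Σ(L_j/K_j) — the zones act as resistances in series.
Σ(L/K) = 94.7/0.784 + 104/40.6 = 120.8 + 2.562 = 123.4 d
q = ΔH / Σ(L/K) = 3.38 / 123.4 = 0.02740 m/d (same in every zone)
Zone A: v = q/n = 0.02740/0.40 = 0.06850 m/d → t_A = 94.7/0.06850 = 1382 d
Zone B: v = q/n = 0.02740/0.29 = 0.09449 m/d → t_B = 104/0.09449 = 1101 d
Total t = 1382 + 1101 = 2483 d
   = 2483 / 365 = 6.80 yr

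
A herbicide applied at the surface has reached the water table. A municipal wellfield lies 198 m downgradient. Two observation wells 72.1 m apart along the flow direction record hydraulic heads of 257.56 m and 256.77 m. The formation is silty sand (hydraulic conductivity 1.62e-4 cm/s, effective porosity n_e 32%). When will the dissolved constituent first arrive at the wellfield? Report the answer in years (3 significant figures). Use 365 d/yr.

113 years

Hydraulic gradient i = (257.56 − 256.77) / 72.1 = 0.79 / 72.1 = 0.01096
K = 1.62e-4 cm/s × 864 = 0.1400 m/d
Specific discharge q = 0.1400 × 0.01096 = 0.001534 m/d
v = Ki/n = 0.1400·0.01096/0.32 = 0.004793 m/d
t = L / v = 198 / 0.004793 = 41310 d
   = 41310 / 365 = 113 yr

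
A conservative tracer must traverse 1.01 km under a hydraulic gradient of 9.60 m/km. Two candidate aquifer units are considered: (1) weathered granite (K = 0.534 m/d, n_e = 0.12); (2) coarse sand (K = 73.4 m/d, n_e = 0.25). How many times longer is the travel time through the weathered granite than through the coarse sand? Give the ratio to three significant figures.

Unit 1 (weathered granite): v = 0.534×0.0096/0.12 = 0.04272 m/d, t = 1010/0.04272 = 23640 d
Unit 2 (coarse sand): v = 73.4×0.0096/0.25 = 2.819 m/d, t = 1010/2.819 = 358.3 d
t(weathered granite) / t(coarse sand) = 23640/358.3 = 66.0

66.0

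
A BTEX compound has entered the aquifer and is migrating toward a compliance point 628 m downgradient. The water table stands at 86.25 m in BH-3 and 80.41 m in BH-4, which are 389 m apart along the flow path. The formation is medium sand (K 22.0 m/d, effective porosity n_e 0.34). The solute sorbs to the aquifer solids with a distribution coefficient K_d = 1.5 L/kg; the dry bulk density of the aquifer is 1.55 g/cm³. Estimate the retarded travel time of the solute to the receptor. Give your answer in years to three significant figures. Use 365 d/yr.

13.9 years

Hydraulic gradient i = (86.25 − 80.41) / 389 = 5.84 / 389 = 0.01501
q = Ki = 22.0 × 0.01501 = 0.3303 m/d
v = Ki/n = 22.0·0.01501/0.34 = 0.9714 m/d
Retardation R = 1 + ρ_b·K_d/n = 1 + 1.55×1.5/0.34 = 7.838
Contaminant velocity v_c = v/R = 0.9714/7.838 = 0.1239 m/d
t = L/v_c = 628/0.1239 = 5067 d
   = 5067/365 = 13.9 yr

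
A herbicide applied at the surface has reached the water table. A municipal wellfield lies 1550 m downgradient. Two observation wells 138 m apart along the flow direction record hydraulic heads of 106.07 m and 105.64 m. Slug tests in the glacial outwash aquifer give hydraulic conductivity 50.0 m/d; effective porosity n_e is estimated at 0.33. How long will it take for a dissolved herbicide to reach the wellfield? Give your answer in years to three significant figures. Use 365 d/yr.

Hydraulic gradient i = (106.07 − 105.64) / 138 = 0.43 / 138 = 0.003116
Specific discharge q = 50.0 × 0.003116 = 0.1558 m/d
v = Ki/n = 50.0·0.003116/0.33 = 0.4721 m/d
t = L / v = 1550 / 0.4721 = 3283 d
   = 3283 / 365 = 8.99 yr

8.99 years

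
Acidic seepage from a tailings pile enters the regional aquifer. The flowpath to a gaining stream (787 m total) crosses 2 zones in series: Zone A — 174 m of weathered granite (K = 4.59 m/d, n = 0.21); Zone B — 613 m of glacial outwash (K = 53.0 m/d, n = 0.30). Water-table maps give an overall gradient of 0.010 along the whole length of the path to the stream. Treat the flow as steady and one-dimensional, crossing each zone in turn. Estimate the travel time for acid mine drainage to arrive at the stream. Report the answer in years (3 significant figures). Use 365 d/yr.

3.80 years

Continuity: the same q passes through each zone, so ΔH = q·Σ(L_j/K_j) — the zones act as resistances in series.
Σ(L/K) = 174/4.59 + 613/53.0 = 37.91 + 11.57 = 49.47 d
K_eq = L_total / Σ(L/K) = 787 / 49.47 = 15.91 m/d
q = K_eq · i = 15.91 × 0.010 = 0.1591 m/d (same in every zone)
Zone A: v = q/n = 0.1591/0.21 = 0.7575 m/d → t_A = 174/0.7575 = 229.7 d
Zone B: v = q/n = 0.1591/0.30 = 0.5302 m/d → t_B = 613/0.5302 = 1156 d
Total t = 229.7 + 1156 = 1386 d
   = 1386 / 365 = 3.80 yr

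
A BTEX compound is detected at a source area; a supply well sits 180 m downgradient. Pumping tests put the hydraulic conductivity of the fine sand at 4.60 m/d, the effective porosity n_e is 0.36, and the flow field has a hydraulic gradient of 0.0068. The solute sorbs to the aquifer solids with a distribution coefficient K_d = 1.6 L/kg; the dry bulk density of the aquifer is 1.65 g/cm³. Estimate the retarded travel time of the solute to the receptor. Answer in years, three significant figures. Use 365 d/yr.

Darcy flux q = K·i = 4.60 × 0.0068 = 0.03128 m/d
Seepage velocity v = q / n = 0.03128 / 0.36 = 0.08689 m/d
Retardation R = 1 + ρ_b·K_d/n = 1 + 1.65×1.6/0.36 = 8.333
Contaminant velocity v_c = v/R = 0.08689/8.333 = 0.01043 m/d
t = L/v_c = 180/0.01043 = 17260 d
   = 17260/365 = 47.3 yr

47.3 years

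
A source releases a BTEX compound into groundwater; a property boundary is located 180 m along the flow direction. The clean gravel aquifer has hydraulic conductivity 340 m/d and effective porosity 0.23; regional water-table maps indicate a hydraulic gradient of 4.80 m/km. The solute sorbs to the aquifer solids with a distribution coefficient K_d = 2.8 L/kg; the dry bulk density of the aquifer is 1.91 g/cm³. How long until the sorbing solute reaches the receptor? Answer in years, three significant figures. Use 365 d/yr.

q = Ki = 340 × 0.0048 = 1.632 m/d
v_s = q/n_e = 1.632/0.23 = 7.096 m/d
Retardation R = 1 + ρ_b·K_d/n = 1 + 1.91×2.8/0.23 = 24.25
Contaminant velocity v_c = v/R = 7.096/24.25 = 0.2926 m/d
t = L/v_c = 180/0.2926 = 615.2 d
   = 615.2/365 = 1.69 yr

1.69 years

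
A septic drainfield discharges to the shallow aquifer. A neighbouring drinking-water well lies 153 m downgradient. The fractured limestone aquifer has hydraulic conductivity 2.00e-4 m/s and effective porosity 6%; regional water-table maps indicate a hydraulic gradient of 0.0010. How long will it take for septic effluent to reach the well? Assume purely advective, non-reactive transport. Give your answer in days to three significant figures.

K = 2.00e-4 m/s × 86400 s/d = 17.28 m/d
Darcy flux q = K·i = 17.28 × 0.0010 = 0.01728 m/d
Average linear velocity = 0.01728 / 0.06 = 0.2880 m/d
t = L / v = 153 / 0.2880 = 531.2 d

531 days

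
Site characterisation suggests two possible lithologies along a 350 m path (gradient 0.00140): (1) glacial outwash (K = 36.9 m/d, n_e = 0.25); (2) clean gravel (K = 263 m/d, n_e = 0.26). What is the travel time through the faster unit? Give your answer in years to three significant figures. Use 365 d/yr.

Unit 1 (glacial outwash): v = 36.9×0.0014/0.25 = 0.2066 m/d, t = 350/0.2066 = 1694 d
Unit 2 (clean gravel): v = 263×0.0014/0.26 = 1.416 m/d, t = 350/1.416 = 247.1 d
Faster: 247.1 d / 365 = 0.677 yr

0.677 years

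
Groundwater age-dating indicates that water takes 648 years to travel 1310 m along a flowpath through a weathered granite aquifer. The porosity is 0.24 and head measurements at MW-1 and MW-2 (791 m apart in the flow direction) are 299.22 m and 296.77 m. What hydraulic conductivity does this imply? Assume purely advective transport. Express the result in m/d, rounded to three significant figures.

Hydraulic gradient i = (299.22 − 296.77) / 791 = 2.45 / 791 = 0.003097
t = 648 years = 236500 d
v = L / t = 1310 / 236500 = 0.005539 m/d
K = v · n / i = 0.005539 × 0.24 / 0.003097 = 0.429 m/d

0.429 m/d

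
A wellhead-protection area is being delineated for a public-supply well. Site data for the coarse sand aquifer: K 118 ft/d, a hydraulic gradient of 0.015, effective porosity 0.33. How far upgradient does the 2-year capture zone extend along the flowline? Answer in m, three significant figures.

K = 118 ft/d × 0.3048 = 35.97 m/d
Specific discharge q = 35.97 × 0.015 = 0.5395 m/d
v = Ki/n = 35.97·0.015/0.33 = 1.635 m/d
T = 2 yr × 365 = 730 d
L = v × T = 1.635 × 730 = 1193 m

1190 m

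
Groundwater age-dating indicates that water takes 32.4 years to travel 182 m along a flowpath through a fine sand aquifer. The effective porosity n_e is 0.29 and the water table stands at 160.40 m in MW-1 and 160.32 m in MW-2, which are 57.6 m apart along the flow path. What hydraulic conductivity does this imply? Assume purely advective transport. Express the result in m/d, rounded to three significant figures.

3.21 m/d

Hydraulic gradient i = (160.40 − 160.32) / 57.6 = 0.08 / 57.6 = 0.001389
t = 32.4 years = 11830 d
v = L / t = 182 / 11830 = 0.01539 m/d
K = v · n / i = 0.01539 × 0.29 / 0.001389 = 3.21 m/d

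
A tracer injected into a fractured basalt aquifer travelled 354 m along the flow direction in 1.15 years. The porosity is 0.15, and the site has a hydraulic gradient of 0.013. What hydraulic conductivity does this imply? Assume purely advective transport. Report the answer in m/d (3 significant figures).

9.73 m/d

t = 1.15 years = 419.7 d
v = L / t = 354 / 419.7 = 0.8434 m/d
K = v · n / i = 0.8434 × 0.15 / 0.013 = 9.73 m/d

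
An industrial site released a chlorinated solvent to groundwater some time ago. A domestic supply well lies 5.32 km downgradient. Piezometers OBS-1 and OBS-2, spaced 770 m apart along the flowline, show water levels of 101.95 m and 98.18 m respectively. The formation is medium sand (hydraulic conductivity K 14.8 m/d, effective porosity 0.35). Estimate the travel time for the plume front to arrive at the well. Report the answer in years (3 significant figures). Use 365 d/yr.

70.4 years

Hydraulic gradient i = (101.95 − 98.18) / 770 = 3.77 / 770 = 0.004896
Darcy flux q = K·i = 14.8 × 0.004896 = 0.07246 m/d
v = Ki/n = 14.8·0.004896/0.35 = 0.2070 m/d
L = 5.32 km = 5320 m
t = L / v = 5320 / 0.2070 = 25700 d
   = 25700 / 365 = 70.4 yr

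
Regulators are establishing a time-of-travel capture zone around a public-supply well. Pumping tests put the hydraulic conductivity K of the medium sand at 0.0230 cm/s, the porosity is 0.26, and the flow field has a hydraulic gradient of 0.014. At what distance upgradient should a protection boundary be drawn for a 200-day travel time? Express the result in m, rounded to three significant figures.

214 m

K = 0.0230 cm/s × 864 = 19.87 m/d
Darcy flux q = K·i = 19.87 × 0.014 = 0.2782 m/d
Seepage velocity v = q / n = 0.2782 / 0.26 = 1.070 m/d
L = v × T = 1.070 × 200 = 214.0 m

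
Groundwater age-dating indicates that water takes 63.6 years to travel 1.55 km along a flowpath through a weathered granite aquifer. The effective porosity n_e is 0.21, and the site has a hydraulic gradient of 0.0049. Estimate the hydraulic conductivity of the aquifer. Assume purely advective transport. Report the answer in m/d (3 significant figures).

2.86 m/d

t = 63.6 years = 23210 d
L = 1.55 km = 1550 m
v = L / t = 1550 / 23210 = 0.06677 m/d
K = v · n / i = 0.06677 × 0.21 / 0.0049 = 2.86 m/d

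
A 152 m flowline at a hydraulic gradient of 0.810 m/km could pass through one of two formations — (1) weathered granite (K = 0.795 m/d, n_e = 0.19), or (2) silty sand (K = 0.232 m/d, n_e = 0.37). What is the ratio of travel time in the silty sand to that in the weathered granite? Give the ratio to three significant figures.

Unit 1 (weathered granite): v = 0.795×8.1e-4/0.19 = 0.003389 m/d, t = 152/0.003389 = 44850 d
Unit 2 (silty sand): v = 0.232×8.1e-4/0.37 = 5.079e-4 m/d, t = 152/5.079e-4 = 299300 d
t(silty sand) / t(weathered granite) = 299300/44850 = 6.67

6.67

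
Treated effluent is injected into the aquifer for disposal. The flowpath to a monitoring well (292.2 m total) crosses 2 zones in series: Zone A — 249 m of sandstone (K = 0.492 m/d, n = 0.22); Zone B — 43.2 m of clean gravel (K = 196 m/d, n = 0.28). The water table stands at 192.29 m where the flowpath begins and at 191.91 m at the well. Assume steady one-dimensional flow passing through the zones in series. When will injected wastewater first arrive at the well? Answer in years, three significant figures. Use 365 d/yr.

Total head drop ΔH = 192.29 − 191.91 = 0.38 m
Continuity: the same q passes through each zone, so ΔH = q·Σ(L_j/K_j) — the zones act as resistances in series.
Σ(L/K) = 249/0.492 + 43.2/196 = 506.1 + 0.2204 = 506.3 d
q = ΔH / Σ(L/K) = 0.38 / 506.3 = 7.505e-4 m/d (same in every zone)
Zone A: v = q/n = 7.505e-4/0.22 = 0.003411 m/d → t_A = 249/0.003411 = 72990 d
Zone B: v = q/n = 7.505e-4/0.28 = 0.002680 m/d → t_B = 43.2/0.002680 = 16120 d
Total t = 72990 + 16120 = 89110 d
   = 89110 / 365 = 244 yr

244 years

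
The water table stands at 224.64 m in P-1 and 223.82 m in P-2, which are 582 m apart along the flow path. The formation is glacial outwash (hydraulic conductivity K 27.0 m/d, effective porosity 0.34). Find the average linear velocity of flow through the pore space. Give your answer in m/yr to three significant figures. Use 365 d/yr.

Hydraulic gradient i = (224.64 − 223.82) / 582 = 0.82 / 582 = 0.001409
q = Ki = 27.0 × 0.001409 = 0.03804 m/d
v = Ki/n = 27.0·0.001409/0.34 = 0.1119 m/d
   = 0.1119 × 365 = 40.8 m/yr

40.8 m/yr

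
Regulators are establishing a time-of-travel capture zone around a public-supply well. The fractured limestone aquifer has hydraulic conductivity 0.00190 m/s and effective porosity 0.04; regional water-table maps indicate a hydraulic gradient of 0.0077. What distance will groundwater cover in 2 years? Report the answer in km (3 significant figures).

23.1 km

K = 0.00190 m/s × 86400 s/d = 164.2 m/d
q = Ki = 164.2 × 0.0077 = 1.264 m/d
Seepage velocity v = q / n = 1.264 / 0.04 = 31.60 m/d
T = 2 yr × 365 = 730 d
L = v × T = 31.60 × 730 = 23070 m
   = 23.1 km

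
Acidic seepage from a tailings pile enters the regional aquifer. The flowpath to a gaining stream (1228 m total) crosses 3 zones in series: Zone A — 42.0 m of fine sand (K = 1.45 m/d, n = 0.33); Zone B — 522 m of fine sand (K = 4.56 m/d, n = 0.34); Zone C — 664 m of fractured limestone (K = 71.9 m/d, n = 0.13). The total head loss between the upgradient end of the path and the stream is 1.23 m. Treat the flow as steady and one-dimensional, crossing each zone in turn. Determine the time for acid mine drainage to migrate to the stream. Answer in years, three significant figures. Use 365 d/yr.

94.4 years

Steady 1-D flow in series ⇒ the Darcy flux q is identical in every zone and the zone head losses add (resistances L/K in series).
Σ(L/K) = 42.0/1.45 + 522/4.56 + 664/71.9 = 28.97 + 114.5 + 9.235 = 152.7 d
q = ΔH / Σ(L/K) = 1.23 / 152.7 = 0.008056 m/d (same in every zone)
Zone A: v = q/n = 0.008056/0.33 = 0.02441 m/d → t_A = 42.0/0.02441 = 1720 d
Zone B: v = q/n = 0.008056/0.34 = 0.02370 m/d → t_B = 522/0.02370 = 22030 d
Zone C: v = q/n = 0.008056/0.13 = 0.06197 m/d → t_C = 664/0.06197 = 10710 d
Total t = 1720 + 22030 + 10710 = 34460 d
   = 34460 / 365 = 94.4 yr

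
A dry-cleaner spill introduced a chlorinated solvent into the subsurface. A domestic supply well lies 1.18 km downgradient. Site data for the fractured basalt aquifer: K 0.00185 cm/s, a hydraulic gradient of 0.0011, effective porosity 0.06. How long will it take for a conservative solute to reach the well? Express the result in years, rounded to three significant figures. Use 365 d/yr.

K = 0.00185 cm/s × 864 = 1.598 m/d
Darcy flux q = K·i = 1.598 × 0.0011 = 0.001758 m/d
v = Ki/n = 1.598·0.0011/0.06 = 0.02930 m/d
L = 1.18 km = 1180 m
t = L / v = 1180 / 0.02930 = 40270 d
   = 40270 / 365 = 110 yr

110 years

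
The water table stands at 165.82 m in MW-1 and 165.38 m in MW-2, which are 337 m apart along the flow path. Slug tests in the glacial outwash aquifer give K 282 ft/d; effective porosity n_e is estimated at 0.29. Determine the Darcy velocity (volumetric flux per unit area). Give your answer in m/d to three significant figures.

Hydraulic gradient i = (165.82 − 165.38) / 337 = 0.44 / 337 = 0.001306
K = 282 ft/d × 0.3048 = 85.95 m/d
Specific discharge q = 85.95 × 0.001306 = 0.1122 m/d

0.112 m/d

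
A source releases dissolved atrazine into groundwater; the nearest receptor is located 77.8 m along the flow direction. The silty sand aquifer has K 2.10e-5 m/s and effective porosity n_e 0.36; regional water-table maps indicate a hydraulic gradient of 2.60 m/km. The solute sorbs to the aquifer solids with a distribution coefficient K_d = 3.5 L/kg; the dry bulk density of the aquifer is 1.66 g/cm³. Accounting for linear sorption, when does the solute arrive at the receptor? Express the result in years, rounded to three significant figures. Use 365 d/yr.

279 years

K = 2.10e-5 m/s × 86400 s/d = 1.814 m/d
Specific discharge q = 1.814 × 0.0026 = 0.004717 m/d
v = Ki/n = 1.814·0.0026/0.36 = 0.01310 m/d
Retardation R = 1 + ρ_b·K_d/n = 1 + 1.66×3.5/0.36 = 17.14
Contaminant velocity v_c = v/R = 0.01310/17.14 = 7.646e-4 m/d
t = L/v_c = 77.8/7.646e-4 = 101800 d
   = 101800/365 = 279 yr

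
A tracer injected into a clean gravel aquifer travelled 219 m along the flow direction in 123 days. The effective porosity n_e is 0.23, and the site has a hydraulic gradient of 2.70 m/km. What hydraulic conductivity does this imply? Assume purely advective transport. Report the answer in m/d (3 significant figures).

152 m/d

v = L / t = 219 / 123 = 1.780 m/d
K = v · n / i = 1.780 × 0.23 / 0.0027 = 152 m/d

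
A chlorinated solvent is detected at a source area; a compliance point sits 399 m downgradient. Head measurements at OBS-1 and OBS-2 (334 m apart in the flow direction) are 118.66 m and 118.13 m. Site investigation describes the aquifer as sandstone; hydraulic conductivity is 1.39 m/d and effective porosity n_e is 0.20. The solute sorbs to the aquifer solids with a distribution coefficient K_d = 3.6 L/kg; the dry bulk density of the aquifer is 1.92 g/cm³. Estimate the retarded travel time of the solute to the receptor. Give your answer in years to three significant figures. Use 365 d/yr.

Hydraulic gradient i = (118.66 − 118.13) / 334 = 0.53 / 334 = 0.001587
Specific discharge q = 1.39 × 0.001587 = 0.002206 m/d
Average linear velocity = 0.002206 / 0.20 = 0.01103 m/d
Retardation R = 1 + ρ_b·K_d/n = 1 + 1.92×3.6/0.20 = 35.56
Contaminant velocity v_c = v/R = 0.01103/35.56 = 3.101e-4 m/d
t = L/v_c = 399/3.101e-4 = 1.287e6 d
   = 1.287e6/365 = 3520 yr

3520 years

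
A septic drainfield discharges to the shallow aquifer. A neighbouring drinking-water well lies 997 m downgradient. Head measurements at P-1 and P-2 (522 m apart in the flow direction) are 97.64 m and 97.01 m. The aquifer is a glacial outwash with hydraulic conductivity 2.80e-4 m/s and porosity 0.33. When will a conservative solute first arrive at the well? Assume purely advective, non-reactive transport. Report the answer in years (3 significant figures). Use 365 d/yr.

30.9 years

Hydraulic gradient i = (97.64 − 97.01) / 522 = 0.63 / 522 = 0.001207
K = 2.80e-4 m/s × 86400 s/d = 24.19 m/d
Specific discharge q = 24.19 × 0.001207 = 0.02920 m/d
Seepage velocity v = q / n = 0.02920 / 0.33 = 0.08848 m/d
t = L / v = 997 / 0.08848 = 11270 d
   = 11270 / 365 = 30.9 yr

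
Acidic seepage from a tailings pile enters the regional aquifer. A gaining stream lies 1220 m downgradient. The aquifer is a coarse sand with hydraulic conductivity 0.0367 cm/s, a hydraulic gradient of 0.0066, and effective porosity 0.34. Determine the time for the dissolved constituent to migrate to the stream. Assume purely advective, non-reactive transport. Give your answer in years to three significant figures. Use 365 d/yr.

K = 0.0367 cm/s × 864 = 31.71 m/d
Specific discharge q = 31.71 × 0.0066 = 0.2093 m/d
Average linear velocity = 0.2093 / 0.34 = 0.6155 m/d
t = L / v = 1220 / 0.6155 = 1982 d
   = 1982 / 365 = 5.43 yr

5.43 years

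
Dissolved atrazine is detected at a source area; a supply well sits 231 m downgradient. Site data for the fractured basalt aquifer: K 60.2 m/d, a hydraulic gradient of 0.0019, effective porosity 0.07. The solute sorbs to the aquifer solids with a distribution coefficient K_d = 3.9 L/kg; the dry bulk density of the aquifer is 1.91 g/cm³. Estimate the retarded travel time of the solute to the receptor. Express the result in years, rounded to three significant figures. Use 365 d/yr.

Specific discharge q = 60.2 × 0.0019 = 0.1144 m/d
v = Ki/n = 60.2·0.0019/0.07 = 1.634 m/d
Retardation R = 1 + ρ_b·K_d/n = 1 + 1.91×3.9/0.07 = 107.4
Contaminant velocity v_c = v/R = 1.634/107.4 = 0.01521 m/d
t = L/v_c = 231/0.01521 = 15190 d
   = 15190/365 = 41.6 yr

41.6 years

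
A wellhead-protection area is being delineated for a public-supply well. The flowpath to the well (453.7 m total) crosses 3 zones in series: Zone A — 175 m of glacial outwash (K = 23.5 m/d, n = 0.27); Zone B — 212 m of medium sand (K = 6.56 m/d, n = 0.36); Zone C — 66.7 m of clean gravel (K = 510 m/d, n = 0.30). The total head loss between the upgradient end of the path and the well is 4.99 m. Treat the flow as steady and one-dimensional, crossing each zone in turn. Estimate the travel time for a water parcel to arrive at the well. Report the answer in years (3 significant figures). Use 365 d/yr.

3.14 years

Steady 1-D flow in series ⇒ the Darcy flux q is identical in every zone and the zone head losses add (resistances L/K in series).
Σ(L/K) = 175/23.5 + 212/6.56 + 66.7/510 = 7.447 + 32.32 + 0.1308 = 39.89 d
q = ΔH / Σ(L/K) = 4.99 / 39.89 = 0.1251 m/d (same in every zone)
Zone A: v = q/n = 0.1251/0.27 = 0.4633 m/d → t_A = 175/0.4633 = 377.8 d
Zone B: v = q/n = 0.1251/0.36 = 0.3474 m/d → t_B = 212/0.3474 = 610.2 d
Zone C: v = q/n = 0.1251/0.30 = 0.4169 m/d → t_C = 66.7/0.4169 = 160.0 d
Total t = 377.8 + 610.2 + 160.0 = 1148 d
   = 1148 / 365 = 3.14 yr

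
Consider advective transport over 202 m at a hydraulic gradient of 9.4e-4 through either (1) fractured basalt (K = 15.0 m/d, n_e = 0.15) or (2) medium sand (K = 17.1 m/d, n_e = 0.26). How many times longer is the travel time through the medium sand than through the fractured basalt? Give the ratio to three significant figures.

Unit 1 (fractured basalt): v = 15.0×9.4e-4/0.15 = 0.09400 m/d, t = 202/0.09400 = 2149 d
Unit 2 (medium sand): v = 17.1×9.4e-4/0.26 = 0.06182 m/d, t = 202/0.06182 = 3267 d
t(medium sand) / t(fractured basalt) = 3267/2149 = 1.52

1.52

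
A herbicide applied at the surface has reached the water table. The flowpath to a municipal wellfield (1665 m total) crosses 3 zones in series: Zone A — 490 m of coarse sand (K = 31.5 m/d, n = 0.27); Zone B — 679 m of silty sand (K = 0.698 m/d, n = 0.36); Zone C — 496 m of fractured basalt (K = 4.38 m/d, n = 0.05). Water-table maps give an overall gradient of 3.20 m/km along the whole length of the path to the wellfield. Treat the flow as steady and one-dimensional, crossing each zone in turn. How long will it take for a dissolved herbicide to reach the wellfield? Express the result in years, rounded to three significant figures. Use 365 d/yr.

For zones in series the flux q is common to all zones; the equivalent conductivity is the harmonic (thickness-weighted) mean, K_eq = L_total / Σ(L_j/K_j).
Σ(L/K) = 490/31.5 + 679/0.698 + 496/4.38 = 15.56 + 972.8 + 113.2 = 1102 d
K_eq = L_total / Σ(L/K) = 1665 / 1102 = 1.511 m/d
q = K_eq · i = 1.511 × 0.0032 = 0.004837 m/d (same in every zone)
Zone A: v = q/n = 0.004837/0.27 = 0.01791 m/d → t_A = 490/0.01791 = 27350 d
Zone B: v = q/n = 0.004837/0.36 = 0.01344 m/d → t_B = 679/0.01344 = 50540 d
Zone C: v = q/n = 0.004837/0.05 = 0.09673 m/d → t_C = 496/0.09673 = 5127 d
Total t = 27350 + 50540 + 5127 = 83020 d
   = 83020 / 365 = 227 yr

227 years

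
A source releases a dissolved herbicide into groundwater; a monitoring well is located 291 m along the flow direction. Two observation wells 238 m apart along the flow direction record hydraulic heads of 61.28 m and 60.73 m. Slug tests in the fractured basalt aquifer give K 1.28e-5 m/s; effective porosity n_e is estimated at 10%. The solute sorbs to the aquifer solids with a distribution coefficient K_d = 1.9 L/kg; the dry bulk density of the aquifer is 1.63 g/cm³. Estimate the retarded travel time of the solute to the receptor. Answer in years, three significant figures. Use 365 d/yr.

Hydraulic gradient i = (61.28 − 60.73) / 238 = 0.55 / 238 = 0.002311
K = 1.28e-5 m/s × 86400 s/d = 1.106 m/d
Specific discharge q = 1.106 × 0.002311 = 0.002556 m/d
Seepage velocity v = q / n = 0.002556 / 0.10 = 0.02556 m/d
Retardation R = 1 + ρ_b·K_d/n = 1 + 1.63×1.9/0.10 = 31.97
Contaminant velocity v_c = v/R = 0.02556/31.97 = 7.994e-4 m/d
t = L/v_c = 291/7.994e-4 = 364000 d
   = 364000/365 = 997 yr

997 years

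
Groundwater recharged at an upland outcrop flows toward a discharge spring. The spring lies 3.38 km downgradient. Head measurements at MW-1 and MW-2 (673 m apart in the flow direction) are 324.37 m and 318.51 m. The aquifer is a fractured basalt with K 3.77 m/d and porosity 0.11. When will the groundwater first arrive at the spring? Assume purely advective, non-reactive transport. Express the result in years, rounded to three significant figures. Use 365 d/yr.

Hydraulic gradient i = (324.37 − 318.51) / 673 = 5.86 / 673 = 0.008707
Darcy flux q = K·i = 3.77 × 0.008707 = 0.03283 m/d
v_s = q/n_e = 0.03283/0.11 = 0.2984 m/d
L = 3.38 km = 3380 m
t = L / v = 3380 / 0.2984 = 11330 d
   = 11330 / 365 = 31.0 yr

31.0 years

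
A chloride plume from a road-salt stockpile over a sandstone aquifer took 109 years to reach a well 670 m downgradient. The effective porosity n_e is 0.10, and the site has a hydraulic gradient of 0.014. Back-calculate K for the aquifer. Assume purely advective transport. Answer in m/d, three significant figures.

0.120 m/d

t = 109 years = 39790 d
v = L / t = 670 / 39790 = 0.01684 m/d
K = v · n / i = 0.01684 × 0.10 / 0.014 = 0.120 m/d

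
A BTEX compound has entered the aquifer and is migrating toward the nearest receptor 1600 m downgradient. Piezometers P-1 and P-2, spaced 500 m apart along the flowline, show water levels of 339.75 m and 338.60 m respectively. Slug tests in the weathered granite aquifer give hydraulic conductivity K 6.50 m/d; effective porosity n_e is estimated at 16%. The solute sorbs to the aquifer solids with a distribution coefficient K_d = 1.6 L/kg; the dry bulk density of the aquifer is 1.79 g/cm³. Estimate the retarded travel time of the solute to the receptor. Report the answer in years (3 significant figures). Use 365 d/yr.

887 years

Hydraulic gradient i = (339.75 − 338.60) / 500 = 1.15 / 500 = 0.002300
q = Ki = 6.50 × 0.002300 = 0.01495 m/d
Seepage velocity v = q / n = 0.01495 / 0.16 = 0.09344 m/d
Retardation R = 1 + ρ_b·K_d/n = 1 + 1.79×1.6/0.16 = 18.90
Contaminant velocity v_c = v/R = 0.09344/18.90 = 0.004944 m/d
t = L/v_c = 1600/0.004944 = 323600 d
   = 323600/365 = 887 yr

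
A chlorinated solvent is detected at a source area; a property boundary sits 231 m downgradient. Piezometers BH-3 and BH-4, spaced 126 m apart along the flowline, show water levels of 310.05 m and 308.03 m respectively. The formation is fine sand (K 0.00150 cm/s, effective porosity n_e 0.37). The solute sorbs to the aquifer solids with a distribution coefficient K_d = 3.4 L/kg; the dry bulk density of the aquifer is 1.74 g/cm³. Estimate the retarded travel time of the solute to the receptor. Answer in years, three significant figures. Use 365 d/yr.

191 years

Hydraulic gradient i = (310.05 − 308.03) / 126 = 2.02 / 126 = 0.01603
K = 0.00150 cm/s × 864 = 1.296 m/d
Specific discharge q = 1.296 × 0.01603 = 0.02078 m/d
Seepage velocity v = q / n = 0.02078 / 0.37 = 0.05615 m/d
Retardation R = 1 + ρ_b·K_d/n = 1 + 1.74×3.4/0.37 = 16.99
Contaminant velocity v_c = v/R = 0.05615/16.99 = 0.003305 m/d
t = L/v_c = 231/0.003305 = 69890 d
   = 69890/365 = 191 yr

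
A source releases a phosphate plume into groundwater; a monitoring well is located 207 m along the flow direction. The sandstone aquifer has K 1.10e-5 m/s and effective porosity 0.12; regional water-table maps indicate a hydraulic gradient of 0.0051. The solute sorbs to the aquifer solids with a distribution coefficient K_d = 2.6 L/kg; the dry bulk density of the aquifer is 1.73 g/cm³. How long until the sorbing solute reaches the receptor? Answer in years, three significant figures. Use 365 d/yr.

K = 1.10e-5 m/s × 86400 s/d = 0.9504 m/d
Specific discharge q = 0.9504 × 0.0051 = 0.004847 m/d
Average linear velocity = 0.004847 / 0.12 = 0.04039 m/d
Retardation R = 1 + ρ_b·K_d/n = 1 + 1.73×2.6/0.12 = 38.48
Contaminant velocity v_c = v/R = 0.04039/38.48 = 0.001050 m/d
t = L/v_c = 207/0.001050 = 197200 d
   = 197200/365 = 540 yr

540 years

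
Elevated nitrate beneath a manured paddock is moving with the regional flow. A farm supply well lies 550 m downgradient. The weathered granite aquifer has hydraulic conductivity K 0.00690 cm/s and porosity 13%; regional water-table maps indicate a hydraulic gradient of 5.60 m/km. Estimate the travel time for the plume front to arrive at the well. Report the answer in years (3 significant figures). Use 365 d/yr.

K = 0.00690 cm/s × 864 = 5.962 m/d
q = Ki = 5.962 × 0.0056 = 0.03338 m/d
Seepage velocity v = q / n = 0.03338 / 0.13 = 0.2568 m/d
t = L / v = 550 / 0.2568 = 2142 d
   = 2142 / 365 = 5.87 yr

5.87 years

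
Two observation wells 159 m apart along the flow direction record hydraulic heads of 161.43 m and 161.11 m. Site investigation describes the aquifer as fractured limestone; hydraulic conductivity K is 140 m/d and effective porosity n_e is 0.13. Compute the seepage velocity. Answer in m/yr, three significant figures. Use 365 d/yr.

Hydraulic gradient i = (161.43 − 161.11) / 159 = 0.32 / 159 = 0.002013
q = Ki = 140 × 0.002013 = 0.2818 m/d
v = Ki/n = 140·0.002013/0.13 = 2.167 m/d
   = 2.167 × 365 = 791 m/yr

791 m/yr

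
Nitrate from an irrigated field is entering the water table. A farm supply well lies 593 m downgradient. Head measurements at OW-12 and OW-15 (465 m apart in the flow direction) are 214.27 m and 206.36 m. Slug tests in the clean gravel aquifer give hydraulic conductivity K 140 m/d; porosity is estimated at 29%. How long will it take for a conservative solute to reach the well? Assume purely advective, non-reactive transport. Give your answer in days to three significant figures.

72.2 days

Hydraulic gradient i = (214.27 − 206.36) / 465 = 7.91 / 465 = 0.01701
Specific discharge q = 140 × 0.01701 = 2.382 m/d
Seepage velocity v = q / n = 2.382 / 0.29 = 8.212 m/d
t = L / v = 593 / 8.212 = 72.21 d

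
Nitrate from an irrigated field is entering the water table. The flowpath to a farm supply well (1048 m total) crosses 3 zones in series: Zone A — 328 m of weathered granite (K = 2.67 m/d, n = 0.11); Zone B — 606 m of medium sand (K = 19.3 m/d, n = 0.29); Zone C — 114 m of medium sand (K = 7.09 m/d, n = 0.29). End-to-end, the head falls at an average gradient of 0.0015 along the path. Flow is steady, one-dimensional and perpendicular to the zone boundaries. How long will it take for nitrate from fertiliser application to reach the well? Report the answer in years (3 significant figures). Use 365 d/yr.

72.7 years

Continuity: the same q passes through each zone, so ΔH = q·Σ(L_j/K_j) — the zones act as resistances in series.
Σ(L/K) = 328/2.67 + 606/19.3 + 114/7.09 = 122.8 + 31.40 + 16.08 = 170.3 d
K_eq = L_total / Σ(L/K) = 1048 / 170.3 = 6.153 m/d
q = K_eq · i = 6.153 × 0.0015 = 0.009229 m/d (same in every zone)
Zone A: v = q/n = 0.009229/0.11 = 0.08390 m/d → t_A = 328/0.08390 = 3909 d
Zone B: v = q/n = 0.009229/0.29 = 0.03183 m/d → t_B = 606/0.03183 = 19040 d
Zone C: v = q/n = 0.009229/0.29 = 0.03183 m/d → t_C = 114/0.03183 = 3582 d
Total t = 3909 + 19040 + 3582 = 26530 d
   = 26530 / 365 = 72.7 yr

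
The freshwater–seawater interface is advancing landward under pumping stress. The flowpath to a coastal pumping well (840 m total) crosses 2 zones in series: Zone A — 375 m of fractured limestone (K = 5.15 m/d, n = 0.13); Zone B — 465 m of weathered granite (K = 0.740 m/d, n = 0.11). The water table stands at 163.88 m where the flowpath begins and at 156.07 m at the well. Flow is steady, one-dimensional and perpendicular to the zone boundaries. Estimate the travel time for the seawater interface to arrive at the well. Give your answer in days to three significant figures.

Total head drop ΔH = 163.88 − 156.07 = 7.81 m
Continuity: the same q passes through each zone, so ΔH = q·Σ(L_j/K_j) — the zones act as resistances in series.
Σ(L/K) = 375/5.15 + 465/0.740 = 72.82 + 628.4 = 701.2 d
q = ΔH / Σ(L/K) = 7.81 / 701.2 = 0.01114 m/d (same in every zone)
Zone A: v = q/n = 0.01114/0.13 = 0.08568 m/d → t_A = 375/0.08568 = 4377 d
Zone B: v = q/n = 0.01114/0.11 = 0.1013 m/d → t_B = 465/0.1013 = 4592 d
Total t = 4377 + 4592 = 8969 d

8970 days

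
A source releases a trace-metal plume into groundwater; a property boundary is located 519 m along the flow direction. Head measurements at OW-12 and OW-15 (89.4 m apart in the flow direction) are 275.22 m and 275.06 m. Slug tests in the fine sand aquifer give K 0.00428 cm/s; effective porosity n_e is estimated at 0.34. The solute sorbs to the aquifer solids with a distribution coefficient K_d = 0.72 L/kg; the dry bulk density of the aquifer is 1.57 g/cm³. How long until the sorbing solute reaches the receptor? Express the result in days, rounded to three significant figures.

115000 days

Hydraulic gradient i = (275.22 − 275.06) / 89.4 = 0.16 / 89.4 = 0.001790
K = 0.00428 cm/s × 864 = 3.698 m/d
q = Ki = 3.698 × 0.001790 = 0.006618 m/d
v_s = q/n_e = 0.006618/0.34 = 0.01947 m/d
Retardation R = 1 + ρ_b·K_d/n = 1 + 1.57×0.72/0.34 = 4.325
Contaminant velocity v_c = v/R = 0.01947/4.325 = 0.004501 m/d
t = L/v_c = 519/0.004501 = 115300 d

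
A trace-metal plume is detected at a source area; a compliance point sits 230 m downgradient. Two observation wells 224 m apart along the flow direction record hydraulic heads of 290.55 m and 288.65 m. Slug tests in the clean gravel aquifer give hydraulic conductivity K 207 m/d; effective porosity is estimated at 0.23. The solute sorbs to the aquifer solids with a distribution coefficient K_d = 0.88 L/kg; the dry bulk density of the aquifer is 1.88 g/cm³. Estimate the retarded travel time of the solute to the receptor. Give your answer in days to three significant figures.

Hydraulic gradient i = (290.55 − 288.65) / 224 = 1.90 / 224 = 0.008482
q = Ki = 207 × 0.008482 = 1.756 m/d
v = Ki/n = 207·0.008482/0.23 = 7.634 m/d
Retardation R = 1 + ρ_b·K_d/n = 1 + 1.88×0.88/0.23 = 8.193
Contaminant velocity v_c = v/R = 7.634/8.193 = 0.9318 m/d
t = L/v_c = 230/0.9318 = 246.8 d

247 days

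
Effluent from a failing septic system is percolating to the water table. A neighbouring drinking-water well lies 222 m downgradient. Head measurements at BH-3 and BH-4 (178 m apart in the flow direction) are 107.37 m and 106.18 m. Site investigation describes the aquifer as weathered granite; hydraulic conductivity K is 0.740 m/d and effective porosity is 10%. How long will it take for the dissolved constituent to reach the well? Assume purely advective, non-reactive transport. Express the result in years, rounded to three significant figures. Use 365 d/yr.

Hydraulic gradient i = (107.37 − 106.18) / 178 = 1.19 / 178 = 0.006685
Specific discharge q = 0.740 × 0.006685 = 0.004947 m/d
v = Ki/n = 0.740·0.006685/0.10 = 0.04947 m/d
t = L / v = 222 / 0.04947 = 4487 d
   = 4487 / 365 = 12.3 yr

12.3 years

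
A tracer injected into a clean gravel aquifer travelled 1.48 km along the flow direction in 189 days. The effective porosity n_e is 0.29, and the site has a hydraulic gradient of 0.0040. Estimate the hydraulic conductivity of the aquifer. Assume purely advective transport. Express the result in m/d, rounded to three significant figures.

568 m/d

L = 1.48 km = 1480 m
v = L / t = 1480 / 189 = 7.831 m/d
K = v · n / i = 7.831 × 0.29 / 0.0040 = 568 m/d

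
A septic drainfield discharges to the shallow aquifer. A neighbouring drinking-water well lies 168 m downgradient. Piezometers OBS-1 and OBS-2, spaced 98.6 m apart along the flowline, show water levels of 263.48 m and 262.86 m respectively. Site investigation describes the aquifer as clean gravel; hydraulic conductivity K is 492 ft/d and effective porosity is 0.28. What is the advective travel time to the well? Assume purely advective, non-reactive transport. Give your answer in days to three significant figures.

Hydraulic gradient i = (263.48 − 262.86) / 98.6 = 0.62 / 98.6 = 0.006288
K = 492 ft/d × 0.3048 = 150.0 m/d
q = Ki = 150.0 × 0.006288 = 0.9430 m/d
v_s = q/n_e = 0.9430/0.28 = 3.368 m/d
t = L / v = 168 / 3.368 = 49.89 d

49.9 days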